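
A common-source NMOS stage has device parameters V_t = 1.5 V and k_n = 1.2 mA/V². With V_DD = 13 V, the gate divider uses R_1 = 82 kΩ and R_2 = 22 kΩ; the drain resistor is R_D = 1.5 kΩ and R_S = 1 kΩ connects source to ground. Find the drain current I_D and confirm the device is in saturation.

I_D ≈ 0.42 mA

V_G = V_DD·R_2/(R_1+R_2) = 13×22/104 = 2.75 V.
Assume saturation: I_D = (k_n/2)(V_GS − V_t)² with V_GS = V_G − I_D·R_S = 2.75 − 1·I_D.
Substituting gives 0.6·I_D² − 2.5·I_D + 0.938 = 0, with roots I_D = 0.417 or 3.75 mA.
The root I_D = 3.75 mA gives V_GS = -1 V ≤ V_t, so take I_D = 0.417 mA.
Then V_GS = 2.33 V and V_DS = V_DD − I_D(R_D+R_S) = 13 − 0.417×2.5 = 12 V.
Saturation requires V_DS ≥ V_GS − V_t = 0.833 V; 12 ≥ 0.833 ✓.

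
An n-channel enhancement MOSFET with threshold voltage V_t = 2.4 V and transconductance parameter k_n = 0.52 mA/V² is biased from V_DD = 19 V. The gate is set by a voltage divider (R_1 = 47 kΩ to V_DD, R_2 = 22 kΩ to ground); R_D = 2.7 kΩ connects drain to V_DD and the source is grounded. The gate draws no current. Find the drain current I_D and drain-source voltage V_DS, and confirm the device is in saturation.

V_G = V_DD·R_2/(R_1+R_2) = 19×22/69 = 6.06 V. With the source grounded, V_GS = V_G = 6.06 V.
Assume saturation: I_D = (k_n/2)(V_GS − V_t)² = (0.52/2)×(6.06 − 2.4)² = 0.26×3.66² = 3.48 mA.
V_DS = V_DD − I_D·R_D = 19 − 3.48×2.7 = 9.61 V.
Saturation requires V_DS ≥ V_GS − V_t = 3.66 V; 9.61 ≥ 3.66 ✓.

I_D ≈ 3.5 mA, V_DS ≈ 9.6 V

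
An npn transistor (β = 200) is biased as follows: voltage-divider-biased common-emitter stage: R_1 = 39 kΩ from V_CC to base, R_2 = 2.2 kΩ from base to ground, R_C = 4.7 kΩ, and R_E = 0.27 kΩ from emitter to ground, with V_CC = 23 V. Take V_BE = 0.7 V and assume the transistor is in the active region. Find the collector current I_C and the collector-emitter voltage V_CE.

Thevenize the base divider: V_Th = V_CC·R_2/(R_1+R_2) = 23×2.2/41.2 = 1.23 V, R_Th = R_1‖R_2 = 2.08 kΩ.
Base-emitter loop: V_Th = I_B·R_Th + V_BE + (β+1)I_B·R_E, so I_B = (1.23 − 0.7) / (2.08 + 201×0.27) = 0.00937 mA.
I_C = β·I_B = 200×0.00937 = 1.87 mA, and I_E = (β+1)I_B = 1.88 mA.
V_CE = V_CC − I_C·R_C − I_E·R_E = 23 − 1.87×4.7 − 1.88×0.27 = 13.7 V.
V_CE = 13.7 V > 0.2 V confirms active-region operation.

I_C ≈ 1.9 mA, V_CE ≈ 14 V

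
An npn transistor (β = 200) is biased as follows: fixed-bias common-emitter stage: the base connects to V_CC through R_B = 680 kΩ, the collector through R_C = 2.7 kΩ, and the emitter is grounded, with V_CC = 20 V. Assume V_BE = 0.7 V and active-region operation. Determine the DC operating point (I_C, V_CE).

I_C ≈ 5.7 mA, V_CE ≈ 4.7 V

Base loop: V_CC = I_B·R_B + V_BE, so I_B = (20 − 0.7)/680 kΩ = 0.0284 mA.
In the active region I_C = β·I_B = 200 × 0.0284 = 5.68 mA.
Collector loop: V_CE = V_CC − I_C·R_C = 20 − 5.68×2.7 = 4.67 V.
Since V_CE = 4.67 V > V_CE(sat) ≈ 0.2 V, the transistor is in the active region as assumed.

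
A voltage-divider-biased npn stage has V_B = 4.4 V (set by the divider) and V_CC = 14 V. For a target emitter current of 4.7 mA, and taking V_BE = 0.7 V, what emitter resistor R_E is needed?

V_E = V_B − V_BE = 4.4 − 0.7 = 3.7 V.
R_E = V_E / I_E = 3.7 / 4.7 = 0.787 kΩ.

R_E ≈ 0.79 kΩ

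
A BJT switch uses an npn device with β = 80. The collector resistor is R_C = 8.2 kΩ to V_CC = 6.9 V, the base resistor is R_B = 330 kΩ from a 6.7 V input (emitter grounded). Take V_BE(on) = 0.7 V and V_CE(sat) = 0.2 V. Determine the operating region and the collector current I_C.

Assume active: I_B = (6.7 − 0.7)/330 = 0.0182 mA, giving I_C = β·I_B = 1.45 mA.
But then V_CE = 6.9 − 1.45×8.2 = -5.03 V < V_CE(sat) = 0.2 V — impossible in the active region.
So the transistor is saturated. With V_CE = 0.2 V, I_C = (V_CC − 0.2)/R_C = 6.7/8.2 = 0.817 mA.
Check: β·I_B = 1.45 mA > I_C = 0.817 mA, confirming saturation.

saturation; I_C ≈ 0.82 mA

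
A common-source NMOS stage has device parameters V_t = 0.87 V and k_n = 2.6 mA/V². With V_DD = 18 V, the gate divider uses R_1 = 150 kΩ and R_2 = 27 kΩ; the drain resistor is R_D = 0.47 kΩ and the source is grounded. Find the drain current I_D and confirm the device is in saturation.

I_D ≈ 4.6 mA

V_G = V_DD·R_2/(R_1+R_2) = 18×27/177 = 2.75 V. With the source grounded, V_GS = V_G = 2.75 V.
Assume saturation: I_D = (k_n/2)(V_GS − V_t)² = (2.6/2)×(2.75 − 0.87)² = 1.3×1.88² = 4.57 mA.
V_DS = V_DD − I_D·R_D = 18 − 4.57×0.47 = 15.9 V.
Saturation requires V_DS ≥ V_GS − V_t = 1.88 V; 15.9 ≥ 1.88 ✓.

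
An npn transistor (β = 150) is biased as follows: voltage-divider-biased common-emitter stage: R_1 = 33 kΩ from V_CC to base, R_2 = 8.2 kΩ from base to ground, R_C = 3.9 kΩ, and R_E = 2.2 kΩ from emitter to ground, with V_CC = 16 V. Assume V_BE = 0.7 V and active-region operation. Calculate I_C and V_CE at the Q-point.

Thevenize the base divider: V_Th = V_CC·R_2/(R_1+R_2) = 16×8.2/41.2 = 3.18 V, R_Th = R_1‖R_2 = 6.57 kΩ.
Base-emitter loop: V_Th = I_B·R_Th + V_BE + (β+1)I_B·R_E, so I_B = (3.18 − 0.7) / (6.57 + 151×2.2) = 0.00733 mA.
I_C = β·I_B = 150×0.00733 = 1.1 mA, and I_E = (β+1)I_B = 1.11 mA.
V_CE = V_CC − I_C·R_C − I_E·R_E = 16 − 1.1×3.9 − 1.11×2.2 = 9.27 V.
V_CE = 9.27 V > 0.2 V confirms active-region operation.

I_C ≈ 1.1 mA, V_CE ≈ 9.3 V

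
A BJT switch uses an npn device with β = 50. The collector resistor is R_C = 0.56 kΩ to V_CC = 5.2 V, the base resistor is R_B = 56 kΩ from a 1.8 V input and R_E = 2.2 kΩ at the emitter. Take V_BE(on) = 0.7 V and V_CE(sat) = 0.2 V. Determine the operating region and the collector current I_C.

active; I_C ≈ 0.33 mA

Assume active. Base-emitter loop: I_B = (V_BB − V_BE)/(R_B + (β+1)R_E) = (1.8 − 0.7)/(56 + 51×2.2) = 0.00654 mA.
I_C = β·I_B = 50×0.00654 = 0.327 mA.
V_CE = V_CC − I_C·R_C − I_E·R_E = 5.2 − 0.327×0.56 − 0.334×2.2 = 4.28 V > V_CE(sat), so the active-region assumption holds.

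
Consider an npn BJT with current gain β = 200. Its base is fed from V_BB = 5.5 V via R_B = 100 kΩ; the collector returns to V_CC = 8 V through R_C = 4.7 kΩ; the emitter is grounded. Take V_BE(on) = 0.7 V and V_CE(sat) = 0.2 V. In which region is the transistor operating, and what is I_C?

Assume active: I_B = (5.5 − 0.7)/100 = 0.048 mA, giving I_C = β·I_B = 9.6 mA.
But then V_CE = 8 − 9.6×4.7 = -37.1 V < V_CE(sat) = 0.2 V — impossible in the active region.
So the transistor is saturated. With V_CE = 0.2 V, I_C = (V_CC − 0.2)/R_C = 7.8/4.7 = 1.66 mA.
Check: β·I_B = 9.6 mA > I_C = 1.66 mA, confirming saturation.

saturation; I_C ≈ 1.7 mA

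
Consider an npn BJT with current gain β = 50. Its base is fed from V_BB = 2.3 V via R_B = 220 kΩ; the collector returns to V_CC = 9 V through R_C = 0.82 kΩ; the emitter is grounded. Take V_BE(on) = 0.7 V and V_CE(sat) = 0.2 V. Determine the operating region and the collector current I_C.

active; I_C ≈ 0.36 mA

Assume active. Base-emitter loop: I_B = (V_BB − V_BE)/R_B = (2.3 − 0.7)/220 = 0.00727 mA.
I_C = β·I_B = 50×0.00727 = 0.364 mA.
V_CE = V_CC − I_C·R_C = 9 − 0.364×0.82 = 8.7 V > V_CE(sat), so the active-region assumption holds.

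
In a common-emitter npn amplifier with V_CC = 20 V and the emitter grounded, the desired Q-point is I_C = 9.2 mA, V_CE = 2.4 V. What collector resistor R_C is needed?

R_C ≈ 1.9 kΩ

Collector loop: V_CC = I_C·R_C + V_CE.
R_C = (V_CC − V_CE)/I_C = (20 − 2.4)/9.2 = 1.91 kΩ.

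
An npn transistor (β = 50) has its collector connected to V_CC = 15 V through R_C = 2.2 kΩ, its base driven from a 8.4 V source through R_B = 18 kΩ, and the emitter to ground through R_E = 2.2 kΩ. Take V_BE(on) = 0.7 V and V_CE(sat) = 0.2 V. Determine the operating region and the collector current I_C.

active; I_C ≈ 3 mA

Assume active. Base-emitter loop: I_B = (V_BB − V_BE)/(R_B + (β+1)R_E) = (8.4 − 0.7)/(18 + 51×2.2) = 0.0591 mA.
I_C = β·I_B = 50×0.0591 = 2.96 mA.
V_CE = V_CC − I_C·R_C − I_E·R_E = 15 − 2.96×2.2 − 3.02×2.2 = 1.86 V > V_CE(sat), so the active-region assumption holds.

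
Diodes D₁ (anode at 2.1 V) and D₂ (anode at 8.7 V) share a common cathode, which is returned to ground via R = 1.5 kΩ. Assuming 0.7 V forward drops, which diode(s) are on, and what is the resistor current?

Assume both conduct. Then node N would need to be at both 2.1−0.7 = 1.4 V and 8.7−0.7 = 8 V, which is impossible.
Assume only D₂ conducts: V_N = 8.7 − 0.7 = 8 V, so I_R = 8/1.5 = 5.33 mA.
Check D₁: its anode-to-cathode voltage is 2.1 − 8 = -5.9 V < 0.7 V, so it is off. The assumption is consistent.

Only D₂ conducts; I_R ≈ 5.3 mA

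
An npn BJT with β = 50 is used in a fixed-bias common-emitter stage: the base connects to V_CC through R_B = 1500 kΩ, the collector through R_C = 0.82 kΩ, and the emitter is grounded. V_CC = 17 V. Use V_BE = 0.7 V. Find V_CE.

Base loop: V_CC = I_B·R_B + V_BE, so I_B = (17 − 0.7)/1500 kΩ = 0.0109 mA.
In the active region I_C = β·I_B = 50 × 0.0109 = 0.543 mA.
Collector loop: V_CE = V_CC − I_C·R_C = 17 − 0.543×0.82 = 16.6 V.
Since V_CE = 16.6 V > V_CE(sat) ≈ 0.2 V, the transistor is in the active region as assumed.

V_CE ≈ 17 V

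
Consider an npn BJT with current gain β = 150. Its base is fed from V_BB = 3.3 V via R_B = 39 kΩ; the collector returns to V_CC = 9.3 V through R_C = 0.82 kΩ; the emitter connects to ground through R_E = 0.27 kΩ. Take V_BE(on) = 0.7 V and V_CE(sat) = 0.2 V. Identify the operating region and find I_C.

Assume active. Base-emitter loop: I_B = (V_BB − V_BE)/(R_B + (β+1)R_E) = (3.3 − 0.7)/(39 + 151×0.27) = 0.0326 mA.
I_C = β·I_B = 150×0.0326 = 4.89 mA.
V_CE = V_CC − I_C·R_C − I_E·R_E = 9.3 − 4.89×0.82 − 4.92×0.27 = 3.96 V > V_CE(sat), so the active-region assumption holds.

active; I_C ≈ 4.9 mA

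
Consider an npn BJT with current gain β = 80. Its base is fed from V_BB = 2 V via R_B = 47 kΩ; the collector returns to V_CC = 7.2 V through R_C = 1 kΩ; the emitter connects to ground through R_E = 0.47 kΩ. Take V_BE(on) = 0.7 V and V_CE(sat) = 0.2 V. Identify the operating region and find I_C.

Assume active. Base-emitter loop: I_B = (V_BB − V_BE)/(R_B + (β+1)R_E) = (2 − 0.7)/(47 + 81×0.47) = 0.0153 mA.
I_C = β·I_B = 80×0.0153 = 1.22 mA.
V_CE = V_CC − I_C·R_C − I_E·R_E = 7.2 − 1.22×1 − 1.24×0.47 = 5.4 V > V_CE(sat), so the active-region assumption holds.

active; I_C ≈ 1.2 mA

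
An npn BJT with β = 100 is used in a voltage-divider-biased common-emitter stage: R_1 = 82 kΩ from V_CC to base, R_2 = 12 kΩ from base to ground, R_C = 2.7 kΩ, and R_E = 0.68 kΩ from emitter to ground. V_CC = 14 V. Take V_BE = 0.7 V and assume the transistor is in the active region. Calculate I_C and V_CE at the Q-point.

Thevenize the base divider: V_Th = V_CC·R_2/(R_1+R_2) = 14×12/94 = 1.79 V, R_Th = R_1‖R_2 = 10.5 kΩ.
Base-emitter loop: V_Th = I_B·R_Th + V_BE + (β+1)I_B·R_E, so I_B = (1.79 − 0.7) / (10.5 + 101×0.68) = 0.0137 mA.
I_C = β·I_B = 100×0.0137 = 1.37 mA, and I_E = (β+1)I_B = 1.39 mA.
V_CE = V_CC − I_C·R_C − I_E·R_E = 14 − 1.37×2.7 − 1.39×0.68 = 9.35 V.
V_CE = 9.35 V > 0.2 V confirms active-region operation.

I_C ≈ 1.4 mA, V_CE ≈ 9.3 V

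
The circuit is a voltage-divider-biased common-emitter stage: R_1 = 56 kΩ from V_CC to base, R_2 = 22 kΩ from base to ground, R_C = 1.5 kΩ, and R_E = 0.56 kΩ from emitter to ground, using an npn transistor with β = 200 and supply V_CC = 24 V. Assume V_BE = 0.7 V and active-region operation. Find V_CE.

Thevenize the base divider: V_Th = V_CC·R_2/(R_1+R_2) = 24×22/78 = 6.77 V, R_Th = R_1‖R_2 = 15.8 kΩ.
Base-emitter loop: V_Th = I_B·R_Th + V_BE + (β+1)I_B·R_E, so I_B = (6.77 − 0.7) / (15.8 + 201×0.56) = 0.0473 mA.
I_C = β·I_B = 200×0.0473 = 9.46 mA, and I_E = (β+1)I_B = 9.5 mA.
V_CE = V_CC − I_C·R_C − I_E·R_E = 24 − 9.46×1.5 − 9.5×0.56 = 4.49 V.
V_CE = 4.49 V > 0.2 V confirms active-region operation.

V_CE ≈ 4.5 V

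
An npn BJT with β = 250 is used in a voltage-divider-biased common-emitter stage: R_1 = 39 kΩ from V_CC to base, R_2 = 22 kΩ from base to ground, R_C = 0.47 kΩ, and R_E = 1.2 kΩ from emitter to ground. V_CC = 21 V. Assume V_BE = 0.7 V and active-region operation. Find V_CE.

Thevenize the base divider: V_Th = V_CC·R_2/(R_1+R_2) = 21×22/61 = 7.57 V, R_Th = R_1‖R_2 = 14.1 kΩ.
Base-emitter loop: V_Th = I_B·R_Th + V_BE + (β+1)I_B·R_E, so I_B = (7.57 − 0.7) / (14.1 + 251×1.2) = 0.0218 mA.
I_C = β·I_B = 250×0.0218 = 5.45 mA, and I_E = (β+1)I_B = 5.47 mA.
V_CE = V_CC − I_C·R_C − I_E·R_E = 21 − 5.45×0.47 − 5.47×1.2 = 11.9 V.
V_CE = 11.9 V > 0.2 V confirms active-region operation.

V_CE ≈ 12 V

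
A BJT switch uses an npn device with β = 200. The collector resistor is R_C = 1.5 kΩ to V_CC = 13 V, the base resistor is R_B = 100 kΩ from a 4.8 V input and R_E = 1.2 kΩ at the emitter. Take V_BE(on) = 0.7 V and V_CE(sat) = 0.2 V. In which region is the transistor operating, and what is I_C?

active; I_C ≈ 2.4 mA

Assume active. Base-emitter loop: I_B = (V_BB − V_BE)/(R_B + (β+1)R_E) = (4.8 − 0.7)/(100 + 201×1.2) = 0.012 mA.
I_C = β·I_B = 200×0.012 = 2.4 mA.
V_CE = V_CC − I_C·R_C − I_E·R_E = 13 − 2.4×1.5 − 2.42×1.2 = 6.5 V > V_CE(sat), so the active-region assumption holds.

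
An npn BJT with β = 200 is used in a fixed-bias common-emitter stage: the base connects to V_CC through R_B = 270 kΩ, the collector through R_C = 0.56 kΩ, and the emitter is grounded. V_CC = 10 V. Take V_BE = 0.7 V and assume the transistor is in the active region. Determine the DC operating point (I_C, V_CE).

I_C ≈ 6.9 mA, V_CE ≈ 6.1 V

Base loop: V_CC = I_B·R_B + V_BE, so I_B = (10 − 0.7)/270 kΩ = 0.0344 mA.
In the active region I_C = β·I_B = 200 × 0.0344 = 6.89 mA.
Collector loop: V_CE = V_CC − I_C·R_C = 10 − 6.89×0.56 = 6.14 V.
Since V_CE = 6.14 V > V_CE(sat) ≈ 0.2 V, the transistor is in the active region as assumed.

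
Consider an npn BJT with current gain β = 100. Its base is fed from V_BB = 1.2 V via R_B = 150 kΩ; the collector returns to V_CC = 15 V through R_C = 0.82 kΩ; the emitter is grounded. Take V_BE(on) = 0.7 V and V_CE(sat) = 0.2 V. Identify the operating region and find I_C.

Assume active. Base-emitter loop: I_B = (V_BB − V_BE)/R_B = (1.2 − 0.7)/150 = 0.00333 mA.
I_C = β·I_B = 100×0.00333 = 0.333 mA.
V_CE = V_CC − I_C·R_C = 15 − 0.333×0.82 = 14.7 V > V_CE(sat), so the active-region assumption holds.

active; I_C ≈ 0.33 mA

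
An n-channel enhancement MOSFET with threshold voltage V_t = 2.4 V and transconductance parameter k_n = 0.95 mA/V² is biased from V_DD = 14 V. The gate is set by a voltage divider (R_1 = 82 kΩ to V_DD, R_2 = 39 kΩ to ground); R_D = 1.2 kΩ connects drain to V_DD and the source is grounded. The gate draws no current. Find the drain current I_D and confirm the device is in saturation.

V_G = V_DD·R_2/(R_1+R_2) = 14×39/121 = 4.51 V. With the source grounded, V_GS = V_G = 4.51 V.
Assume saturation: I_D = (k_n/2)(V_GS − V_t)² = (0.95/2)×(4.51 − 2.4)² = 0.475×2.11² = 2.12 mA.
V_DS = V_DD − I_D·R_D = 14 − 2.12×1.2 = 11.5 V.
Saturation requires V_DS ≥ V_GS − V_t = 2.11 V; 11.5 ≥ 2.11 ✓.

I_D ≈ 2.1 mA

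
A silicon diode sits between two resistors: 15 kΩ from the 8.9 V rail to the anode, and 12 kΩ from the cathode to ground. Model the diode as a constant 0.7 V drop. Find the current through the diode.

I ≈ 0.3 mA

The two resistors are in series with the diode, so KVL gives 8.9 = I·15 + 0.7 + I·12.
I = (8.9 − 0.7) / (15 + 12) kΩ = 8.2 / 27 = 0.304 mA.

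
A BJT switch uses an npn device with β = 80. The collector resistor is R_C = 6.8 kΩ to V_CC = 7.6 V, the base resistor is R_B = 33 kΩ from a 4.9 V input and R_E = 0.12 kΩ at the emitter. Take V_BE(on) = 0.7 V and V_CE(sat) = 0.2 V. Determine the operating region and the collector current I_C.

saturation; I_C ≈ 1.1 mA

Assume active: I_B = (4.9 − 0.7)/(33 + 81×0.12) = 0.0983 mA, I_C = β·I_B = 7.87 mA.
Then V_CE = 7.6 − 7.87×6.8 − 7.96×0.12 = -46.8 V < 0.2 V — the active assumption fails.
Re-solve with V_CE = 0.2 V. KCL at the emitter: V_E/R_E = (V_BB−0.7−V_E)/R_B + (V_CC−0.2−V_E)/R_C, giving V_E = 0.143 V.
I_C = (V_CC − 0.2 − V_E)/R_C = (7.4 − 0.143)/6.8 = 1.07 mA.
Check: I_B = (4.2 − 0.143)/33 = 0.123 mA, and β·I_B = 9.84 mA > I_C, confirming saturation.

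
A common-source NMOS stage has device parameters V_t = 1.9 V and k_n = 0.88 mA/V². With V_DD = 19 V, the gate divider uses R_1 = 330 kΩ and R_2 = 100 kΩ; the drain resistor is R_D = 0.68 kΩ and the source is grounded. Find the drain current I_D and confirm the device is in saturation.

I_D ≈ 2.8 mA

V_G = V_DD·R_2/(R_1+R_2) = 19×100/430 = 4.42 V. With the source grounded, V_GS = V_G = 4.42 V.
Assume saturation: I_D = (k_n/2)(V_GS − V_t)² = (0.88/2)×(4.42 − 1.9)² = 0.44×2.52² = 2.79 mA.
V_DS = V_DD − I_D·R_D = 19 − 2.79×0.68 = 17.1 V.
Saturation requires V_DS ≥ V_GS − V_t = 2.52 V; 17.1 ≥ 2.52 ✓.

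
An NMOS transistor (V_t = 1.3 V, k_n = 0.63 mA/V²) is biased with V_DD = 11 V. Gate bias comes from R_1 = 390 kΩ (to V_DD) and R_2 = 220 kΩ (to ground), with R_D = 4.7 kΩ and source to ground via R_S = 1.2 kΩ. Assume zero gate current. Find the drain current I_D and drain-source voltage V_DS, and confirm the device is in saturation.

I_D ≈ 0.85 mA, V_DS ≈ 6 V

V_G = V_DD·R_2/(R_1+R_2) = 11×220/610 = 3.97 V.
Assume saturation: I_D = (k_n/2)(V_GS − V_t)² with V_GS = V_G − I_D·R_S = 3.97 − 1.2·I_D.
Substituting gives 0.454·I_D² − 3.02·I_D + 2.24 = 0, with roots I_D = 0.852 or 5.8 mA.
The root I_D = 5.8 mA gives V_GS = -2.99 V ≤ V_t, so take I_D = 0.852 mA.
Then V_GS = 2.94 V and V_DS = V_DD − I_D(R_D+R_S) = 11 − 0.852×5.9 = 5.97 V.
Saturation requires V_DS ≥ V_GS − V_t = 1.64 V; 5.97 ≥ 1.64 ✓.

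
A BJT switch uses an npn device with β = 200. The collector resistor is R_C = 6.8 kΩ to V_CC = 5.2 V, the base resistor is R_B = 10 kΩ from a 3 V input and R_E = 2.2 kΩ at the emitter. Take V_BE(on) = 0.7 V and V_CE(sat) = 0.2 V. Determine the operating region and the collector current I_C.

saturation; I_C ≈ 0.53 mA

Assume active: I_B = (3 − 0.7)/(10 + 201×2.2) = 0.00509 mA, I_C = β·I_B = 1.02 mA.
Then V_CE = 5.2 − 1.02×6.8 − 1.02×2.2 = -3.97 V < 0.2 V — the active assumption fails.
Re-solve with V_CE = 0.2 V. KCL at the emitter: V_E/R_E = (V_BB−0.7−V_E)/R_B + (V_CC−0.2−V_E)/R_C, giving V_E = 1.38 V.
I_C = (V_CC − 0.2 − V_E)/R_C = (5 − 1.38)/6.8 = 0.533 mA.
Check: I_B = (2.3 − 1.38)/10 = 0.0924 mA, and β·I_B = 18.5 mA > I_C, confirming saturation.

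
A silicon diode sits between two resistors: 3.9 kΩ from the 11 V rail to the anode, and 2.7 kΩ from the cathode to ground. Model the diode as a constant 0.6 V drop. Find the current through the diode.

I ≈ 1.6 mA

The two resistors are in series with the diode, so KVL gives 11 = I·3.9 + 0.6 + I·2.7.
I = (11 − 0.6) / (3.9 + 2.7) kΩ = 10.4 / 6.6 = 1.58 mA.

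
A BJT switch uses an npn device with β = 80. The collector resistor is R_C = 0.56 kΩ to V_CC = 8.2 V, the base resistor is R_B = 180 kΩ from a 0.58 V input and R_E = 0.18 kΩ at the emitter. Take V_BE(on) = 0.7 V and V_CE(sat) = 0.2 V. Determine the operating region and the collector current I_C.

V_BB = 0.58 V ≤ V_BE(on) = 0.7 V, so the base-emitter junction is not forward biased.
The transistor is in cutoff: I_B = I_C = 0.

cutoff; I_C ≈ 0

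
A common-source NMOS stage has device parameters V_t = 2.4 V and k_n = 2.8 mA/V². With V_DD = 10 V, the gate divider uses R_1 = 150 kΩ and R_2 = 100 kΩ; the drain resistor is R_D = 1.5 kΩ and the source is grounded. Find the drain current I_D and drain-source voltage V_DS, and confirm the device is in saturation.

V_G = V_DD·R_2/(R_1+R_2) = 10×100/250 = 4 V. With the source grounded, V_GS = V_G = 4 V.
Assume saturation: I_D = (k_n/2)(V_GS − V_t)² = (2.8/2)×(4 − 2.4)² = 1.4×1.6² = 3.58 mA.
V_DS = V_DD − I_D·R_D = 10 − 3.58×1.5 = 4.62 V.
Saturation requires V_DS ≥ V_GS − V_t = 1.6 V; 4.62 ≥ 1.6 ✓.

I_D ≈ 3.6 mA, V_DS ≈ 4.6 V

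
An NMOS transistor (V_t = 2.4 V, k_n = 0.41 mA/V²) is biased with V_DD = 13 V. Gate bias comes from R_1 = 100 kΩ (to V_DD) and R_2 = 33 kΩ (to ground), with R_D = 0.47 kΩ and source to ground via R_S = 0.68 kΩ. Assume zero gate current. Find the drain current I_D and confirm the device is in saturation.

V_G = V_DD·R_2/(R_1+R_2) = 13×33/133 = 3.23 V.
Assume saturation: I_D = (k_n/2)(V_GS − V_t)² with V_GS = V_G − I_D·R_S = 3.23 − 0.68·I_D.
Substituting gives 0.0948·I_D² − 1.23·I_D + 0.14 = 0, with roots I_D = 0.115 or 12.9 mA.
The root I_D = 12.9 mA gives V_GS = -5.52 V ≤ V_t, so take I_D = 0.115 mA.
Then V_GS = 3.15 V and V_DS = V_DD − I_D(R_D+R_S) = 13 − 0.115×1.15 = 12.9 V.
Saturation requires V_DS ≥ V_GS − V_t = 0.748 V; 12.9 ≥ 0.748 ✓.

I_D ≈ 0.11 mA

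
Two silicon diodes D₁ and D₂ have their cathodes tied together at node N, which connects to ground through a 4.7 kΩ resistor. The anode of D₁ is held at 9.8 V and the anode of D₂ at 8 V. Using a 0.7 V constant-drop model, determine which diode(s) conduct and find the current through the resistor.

Only D₁ conducts; I_R ≈ 1.9 mA

Assume both conduct. Then node N would need to be at both 9.8−0.7 = 9.1 V and 8−0.7 = 7.3 V, which is impossible.
Assume only D₁ conducts: V_N = 9.8 − 0.7 = 9.1 V, so I_R = 9.1/4.7 = 1.94 mA.
Check D₂: its anode-to-cathode voltage is 8 − 9.1 = -1.1 V < 0.7 V, so it is off. The assumption is consistent.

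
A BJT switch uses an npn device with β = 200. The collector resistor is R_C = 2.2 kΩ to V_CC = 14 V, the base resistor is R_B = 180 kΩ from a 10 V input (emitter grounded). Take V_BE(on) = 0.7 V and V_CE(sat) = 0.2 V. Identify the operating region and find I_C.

saturation; I_C ≈ 6.3 mA

Assume active: I_B = (10 − 0.7)/180 = 0.0517 mA, giving I_C = β·I_B = 10.3 mA.
But then V_CE = 14 − 10.3×2.2 = -8.73 V < V_CE(sat) = 0.2 V — impossible in the active region.
So the transistor is saturated. With V_CE = 0.2 V, I_C = (V_CC − 0.2)/R_C = 13.8/2.2 = 6.27 mA.
Check: β·I_B = 10.3 mA > I_C = 6.27 mA, confirming saturation.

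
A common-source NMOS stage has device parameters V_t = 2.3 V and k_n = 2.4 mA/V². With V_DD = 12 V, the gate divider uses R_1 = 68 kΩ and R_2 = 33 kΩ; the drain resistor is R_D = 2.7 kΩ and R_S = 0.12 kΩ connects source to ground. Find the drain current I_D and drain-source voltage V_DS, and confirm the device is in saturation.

I_D ≈ 2.2 mA, V_DS ≈ 5.8 V

V_G = V_DD·R_2/(R_1+R_2) = 12×33/101 = 3.92 V.
Assume saturation: I_D = (k_n/2)(V_GS − V_t)² with V_GS = V_G − I_D·R_S = 3.92 − 0.12·I_D.
Substituting gives 0.0173·I_D² − 1.47·I_D + 3.15 = 0, with roots I_D = 2.21 or 82.7 mA.
The root I_D = 82.7 mA gives V_GS = -6 V ≤ V_t, so take I_D = 2.21 mA.
Then V_GS = 3.66 V and V_DS = V_DD − I_D(R_D+R_S) = 12 − 2.21×2.82 = 5.78 V.
Saturation requires V_DS ≥ V_GS − V_t = 1.36 V; 5.78 ≥ 1.36 ✓.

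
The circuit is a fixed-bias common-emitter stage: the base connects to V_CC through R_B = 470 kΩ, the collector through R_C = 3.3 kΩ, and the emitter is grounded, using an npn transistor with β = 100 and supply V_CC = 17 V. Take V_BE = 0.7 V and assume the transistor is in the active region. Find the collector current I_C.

I_C ≈ 3.5 mA

Base loop: V_CC = I_B·R_B + V_BE, so I_B = (17 − 0.7)/470 kΩ = 0.0347 mA.
In the active region I_C = β·I_B = 100 × 0.0347 = 3.47 mA.
Collector loop: V_CE = V_CC − I_C·R_C = 17 − 3.47×3.3 = 5.56 V.
Since V_CE = 5.56 V > V_CE(sat) ≈ 0.2 V, the transistor is in the active region as assumed.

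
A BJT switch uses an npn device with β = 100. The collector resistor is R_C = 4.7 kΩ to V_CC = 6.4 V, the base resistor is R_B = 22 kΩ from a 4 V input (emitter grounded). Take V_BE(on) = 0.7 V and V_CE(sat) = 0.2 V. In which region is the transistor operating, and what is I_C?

Assume active: I_B = (4 − 0.7)/22 = 0.15 mA, giving I_C = β·I_B = 15 mA.
But then V_CE = 6.4 − 15×4.7 = -64.1 V < V_CE(sat) = 0.2 V — impossible in the active region.
So the transistor is saturated. With V_CE = 0.2 V, I_C = (V_CC − 0.2)/R_C = 6.2/4.7 = 1.32 mA.
Check: β·I_B = 15 mA > I_C = 1.32 mA, confirming saturation.

saturation; I_C ≈ 1.3 mA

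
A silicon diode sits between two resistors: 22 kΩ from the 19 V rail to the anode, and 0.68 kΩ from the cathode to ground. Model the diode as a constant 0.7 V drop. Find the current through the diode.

The two resistors are in series with the diode, so KVL gives 19 = I·22 + 0.7 + I·0.68.
I = (19 − 0.7) / (22 + 0.68) kΩ = 18.3 / 22.7 = 0.807 mA.

I ≈ 0.81 mA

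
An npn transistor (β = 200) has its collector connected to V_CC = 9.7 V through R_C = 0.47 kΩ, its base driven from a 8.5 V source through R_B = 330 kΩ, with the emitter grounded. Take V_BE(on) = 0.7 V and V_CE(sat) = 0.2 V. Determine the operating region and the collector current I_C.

active; I_C ≈ 4.7 mA

Assume active. Base-emitter loop: I_B = (V_BB − V_BE)/R_B = (8.5 − 0.7)/330 = 0.0236 mA.
I_C = β·I_B = 200×0.0236 = 4.73 mA.
V_CE = V_CC − I_C·R_C = 9.7 − 4.73×0.47 = 7.48 V > V_CE(sat), so the active-region assumption holds.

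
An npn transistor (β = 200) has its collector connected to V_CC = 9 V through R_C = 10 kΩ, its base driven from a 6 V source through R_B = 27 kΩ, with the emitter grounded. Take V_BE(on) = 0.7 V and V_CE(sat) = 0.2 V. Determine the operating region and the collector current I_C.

Assume active: I_B = (6 − 0.7)/27 = 0.196 mA, giving I_C = β·I_B = 39.3 mA.
But then V_CE = 9 − 39.3×10 = -384 V < V_CE(sat) = 0.2 V — impossible in the active region.
So the transistor is saturated. With V_CE = 0.2 V, I_C = (V_CC − 0.2)/R_C = 8.8/10 = 0.88 mA.
Check: β·I_B = 39.3 mA > I_C = 0.88 mA, confirming saturation.

saturation; I_C ≈ 0.88 mA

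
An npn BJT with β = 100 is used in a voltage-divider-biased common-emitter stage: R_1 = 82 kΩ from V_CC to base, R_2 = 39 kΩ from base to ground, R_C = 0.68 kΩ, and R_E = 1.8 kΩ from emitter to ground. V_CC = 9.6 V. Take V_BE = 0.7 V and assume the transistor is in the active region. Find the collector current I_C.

Thevenize the base divider: V_Th = V_CC·R_2/(R_1+R_2) = 9.6×39/121 = 3.09 V, R_Th = R_1‖R_2 = 26.4 kΩ.
Base-emitter loop: V_Th = I_B·R_Th + V_BE + (β+1)I_B·R_E, so I_B = (3.09 − 0.7) / (26.4 + 101×1.8) = 0.0115 mA.
I_C = β·I_B = 100×0.0115 = 1.15 mA, and I_E = (β+1)I_B = 1.16 mA.
V_CE = V_CC − I_C·R_C − I_E·R_E = 9.6 − 1.15×0.68 − 1.16×1.8 = 6.73 V.
V_CE = 6.73 V > 0.2 V confirms active-region operation.

I_C ≈ 1.1 mA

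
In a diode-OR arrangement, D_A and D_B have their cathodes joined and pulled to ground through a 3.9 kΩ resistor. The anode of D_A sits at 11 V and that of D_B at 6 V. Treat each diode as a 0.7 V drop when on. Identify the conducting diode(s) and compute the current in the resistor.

Only D_A conducts; I_R ≈ 2.6 mA

Assume both conduct. Then node N would need to be at both 11−0.7 = 10.3 V and 6−0.7 = 5.3 V, which is impossible.
Assume only D_A conducts: V_N = 11 − 0.7 = 10.3 V, so I_R = 10.3/3.9 = 2.64 mA.
Check D_B: its anode-to-cathode voltage is 6 − 10.3 = -4.3 V < 0.7 V, so it is off. The assumption is consistent.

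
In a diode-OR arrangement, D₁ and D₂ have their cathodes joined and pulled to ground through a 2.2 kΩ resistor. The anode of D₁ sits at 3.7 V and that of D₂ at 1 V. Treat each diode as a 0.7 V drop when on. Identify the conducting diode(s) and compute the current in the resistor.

Assume both conduct. Then node N would need to be at both 3.7−0.7 = 3 V and 1−0.7 = 0.3 V, which is impossible.
Assume only D₁ conducts: V_N = 3.7 − 0.7 = 3 V, so I_R = 3/2.2 = 1.36 mA.
Check D₂: its anode-to-cathode voltage is 1 − 3 = -2 V < 0.7 V, so it is off. The assumption is consistent.

Only D₁ conducts; I_R ≈ 1.4 mA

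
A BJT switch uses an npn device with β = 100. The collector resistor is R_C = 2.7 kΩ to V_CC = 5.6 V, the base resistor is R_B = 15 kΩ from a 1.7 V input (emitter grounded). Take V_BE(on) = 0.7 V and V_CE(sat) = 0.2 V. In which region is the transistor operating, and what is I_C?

saturation; I_C ≈ 2 mA

Assume active: I_B = (1.7 − 0.7)/15 = 0.0667 mA, giving I_C = β·I_B = 6.67 mA.
But then V_CE = 5.6 − 6.67×2.7 = -12.4 V < V_CE(sat) = 0.2 V — impossible in the active region.
So the transistor is saturated. With V_CE = 0.2 V, I_C = (V_CC − 0.2)/R_C = 5.4/2.7 = 2 mA.
Check: β·I_B = 6.67 mA > I_C = 2 mA, confirming saturation.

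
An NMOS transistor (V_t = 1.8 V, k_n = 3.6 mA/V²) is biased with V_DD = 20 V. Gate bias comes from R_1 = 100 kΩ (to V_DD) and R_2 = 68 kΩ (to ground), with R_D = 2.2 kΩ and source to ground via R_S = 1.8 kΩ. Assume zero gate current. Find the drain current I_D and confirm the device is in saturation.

V_G = V_DD·R_2/(R_1+R_2) = 20×68/168 = 8.1 V.
Assume saturation: I_D = (k_n/2)(V_GS − V_t)² with V_GS = V_G − I_D·R_S = 8.1 − 1.8·I_D.
Substituting gives 5.83·I_D² − 41.8·I_D + 71.3 = 0, with roots I_D = 2.8 or 4.36 mA.
The root I_D = 4.36 mA gives V_GS = 0.243 V ≤ V_t, so take I_D = 2.8 mA.
Then V_GS = 3.05 V and V_DS = V_DD − I_D(R_D+R_S) = 20 − 2.8×4 = 8.78 V.
Saturation requires V_DS ≥ V_GS − V_t = 1.25 V; 8.78 ≥ 1.25 ✓.

I_D ≈ 2.8 mA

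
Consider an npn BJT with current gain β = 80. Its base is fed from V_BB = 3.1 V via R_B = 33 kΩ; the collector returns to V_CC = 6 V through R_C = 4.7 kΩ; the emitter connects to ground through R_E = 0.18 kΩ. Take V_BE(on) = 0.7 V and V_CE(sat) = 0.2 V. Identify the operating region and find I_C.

Assume active: I_B = (3.1 − 0.7)/(33 + 81×0.18) = 0.0504 mA, I_C = β·I_B = 4.04 mA.
Then V_CE = 6 − 4.04×4.7 − 4.09×0.18 = -13.7 V < 0.2 V — the active assumption fails.
Re-solve with V_CE = 0.2 V. KCL at the emitter: V_E/R_E = (V_BB−0.7−V_E)/R_B + (V_CC−0.2−V_E)/R_C, giving V_E = 0.225 V.
I_C = (V_CC − 0.2 − V_E)/R_C = (5.8 − 0.225)/4.7 = 1.19 mA.
Check: I_B = (2.4 − 0.225)/33 = 0.0659 mA, and β·I_B = 5.27 mA > I_C, confirming saturation.

saturation; I_C ≈ 1.2 mA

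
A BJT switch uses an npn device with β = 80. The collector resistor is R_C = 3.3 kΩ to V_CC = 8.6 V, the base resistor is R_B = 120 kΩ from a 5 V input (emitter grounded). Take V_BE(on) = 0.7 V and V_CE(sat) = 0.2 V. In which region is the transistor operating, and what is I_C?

Assume active: I_B = (5 − 0.7)/120 = 0.0358 mA, giving I_C = β·I_B = 2.87 mA.
But then V_CE = 8.6 − 2.87×3.3 = -0.86 V < V_CE(sat) = 0.2 V — impossible in the active region.
So the transistor is saturated. With V_CE = 0.2 V, I_C = (V_CC − 0.2)/R_C = 8.4/3.3 = 2.55 mA.
Check: β·I_B = 2.87 mA > I_C = 2.55 mA, confirming saturation.

saturation; I_C ≈ 2.5 mA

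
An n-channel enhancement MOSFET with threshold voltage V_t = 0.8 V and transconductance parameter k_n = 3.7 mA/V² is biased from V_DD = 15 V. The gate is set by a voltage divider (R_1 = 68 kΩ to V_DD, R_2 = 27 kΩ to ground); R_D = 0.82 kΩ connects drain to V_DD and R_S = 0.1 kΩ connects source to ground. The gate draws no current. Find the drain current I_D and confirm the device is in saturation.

V_G = V_DD·R_2/(R_1+R_2) = 15×27/95 = 4.26 V.
Assume saturation: I_D = (k_n/2)(V_GS − V_t)² with V_GS = V_G − I_D·R_S = 4.26 − 0.1·I_D.
Substituting gives 0.0185·I_D² − 2.28·I_D + 22.2 = 0, with roots I_D = 10.6 or 113 mA.
The root I_D = 113 mA gives V_GS = -7 V ≤ V_t, so take I_D = 10.6 mA.
Then V_GS = 3.2 V and V_DS = V_DD − I_D(R_D+R_S) = 15 − 10.6×0.92 = 5.21 V.
Saturation requires V_DS ≥ V_GS − V_t = 2.4 V; 5.21 ≥ 2.4 ✓.

I_D ≈ 11 mA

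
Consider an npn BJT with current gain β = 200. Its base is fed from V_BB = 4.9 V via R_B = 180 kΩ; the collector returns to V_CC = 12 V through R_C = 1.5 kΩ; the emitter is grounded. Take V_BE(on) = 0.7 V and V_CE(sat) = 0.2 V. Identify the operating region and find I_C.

active; I_C ≈ 4.7 mA

Assume active. Base-emitter loop: I_B = (V_BB − V_BE)/R_B = (4.9 − 0.7)/180 = 0.0233 mA.
I_C = β·I_B = 200×0.0233 = 4.67 mA.
V_CE = V_CC − I_C·R_C = 12 − 4.67×1.5 = 5 V > V_CE(sat), so the active-region assumption holds.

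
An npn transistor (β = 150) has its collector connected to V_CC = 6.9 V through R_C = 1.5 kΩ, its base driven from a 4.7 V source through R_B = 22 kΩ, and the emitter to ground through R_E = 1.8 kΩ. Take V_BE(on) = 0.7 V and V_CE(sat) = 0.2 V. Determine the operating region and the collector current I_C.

Assume active: I_B = (4.7 − 0.7)/(22 + 151×1.8) = 0.0136 mA, I_C = β·I_B = 2.04 mA.
Then V_CE = 6.9 − 2.04×1.5 − 2.06×1.8 = 0.136 V < 0.2 V — the active assumption fails.
Re-solve with V_CE = 0.2 V. KCL at the emitter: V_E/R_E = (V_BB−0.7−V_E)/R_B + (V_CC−0.2−V_E)/R_C, giving V_E = 3.67 V.
I_C = (V_CC − 0.2 − V_E)/R_C = (6.7 − 3.67)/1.5 = 2.02 mA.
Check: I_B = (4 − 3.67)/22 = 0.0151 mA, and β·I_B = 2.27 mA > I_C, confirming saturation.

saturation; I_C ≈ 2 mA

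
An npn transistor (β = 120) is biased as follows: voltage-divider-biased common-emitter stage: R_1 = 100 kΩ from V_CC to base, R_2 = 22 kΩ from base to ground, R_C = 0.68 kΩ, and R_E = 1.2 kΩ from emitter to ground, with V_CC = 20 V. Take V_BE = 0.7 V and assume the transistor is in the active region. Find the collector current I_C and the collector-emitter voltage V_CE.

I_C ≈ 2.1 mA, V_CE ≈ 16 V

Thevenize the base divider: V_Th = V_CC·R_2/(R_1+R_2) = 20×22/122 = 3.61 V, R_Th = R_1‖R_2 = 18 kΩ.
Base-emitter loop: V_Th = I_B·R_Th + V_BE + (β+1)I_B·R_E, so I_B = (3.61 − 0.7) / (18 + 121×1.2) = 0.0178 mA.
I_C = β·I_B = 120×0.0178 = 2.14 mA, and I_E = (β+1)I_B = 2.15 mA.
V_CE = V_CC − I_C·R_C − I_E·R_E = 20 − 2.14×0.68 − 2.15×1.2 = 16 V.
V_CE = 16 V > 0.2 V confirms active-region operation.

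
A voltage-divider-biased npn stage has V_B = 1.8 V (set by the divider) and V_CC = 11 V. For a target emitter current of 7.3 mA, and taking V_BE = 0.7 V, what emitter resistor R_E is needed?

V_E = V_B − V_BE = 1.8 − 0.7 = 1.1 V.
R_E = V_E / I_E = 1.1 / 7.3 = 0.151 kΩ.

R_E ≈ 0.15 kΩ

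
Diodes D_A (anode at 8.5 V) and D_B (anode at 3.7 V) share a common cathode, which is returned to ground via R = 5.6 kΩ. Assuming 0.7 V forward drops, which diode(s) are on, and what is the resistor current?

Assume both conduct. Then node N would need to be at both 8.5−0.7 = 7.8 V and 3.7−0.7 = 3 V, which is impossible.
Assume only D_A conducts: V_N = 8.5 − 0.7 = 7.8 V, so I_R = 7.8/5.6 = 1.39 mA.
Check D_B: its anode-to-cathode voltage is 3.7 − 7.8 = -4.1 V < 0.7 V, so it is off. The assumption is consistent.

Only D_A conducts; I_R ≈ 1.4 mA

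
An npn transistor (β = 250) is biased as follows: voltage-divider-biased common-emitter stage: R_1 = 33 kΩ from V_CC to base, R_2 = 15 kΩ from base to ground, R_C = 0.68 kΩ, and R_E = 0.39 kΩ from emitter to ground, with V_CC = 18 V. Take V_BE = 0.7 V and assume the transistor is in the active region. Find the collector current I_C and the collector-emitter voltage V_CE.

Thevenize the base divider: V_Th = V_CC·R_2/(R_1+R_2) = 18×15/48 = 5.62 V, R_Th = R_1‖R_2 = 10.3 kΩ.
Base-emitter loop: V_Th = I_B·R_Th + V_BE + (β+1)I_B·R_E, so I_B = (5.62 − 0.7) / (10.3 + 251×0.39) = 0.0455 mA.
I_C = β·I_B = 250×0.0455 = 11.4 mA, and I_E = (β+1)I_B = 11.4 mA.
V_CE = V_CC − I_C·R_C − I_E·R_E = 18 − 11.4×0.68 − 11.4×0.39 = 5.81 V.
V_CE = 5.81 V > 0.2 V confirms active-region operation.

I_C ≈ 11 mA, V_CE ≈ 5.8 V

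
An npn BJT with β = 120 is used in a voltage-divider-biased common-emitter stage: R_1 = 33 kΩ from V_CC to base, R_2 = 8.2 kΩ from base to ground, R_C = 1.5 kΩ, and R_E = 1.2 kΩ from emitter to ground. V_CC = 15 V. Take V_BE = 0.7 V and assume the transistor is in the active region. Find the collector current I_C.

I_C ≈ 1.8 mA

Thevenize the base divider: V_Th = V_CC·R_2/(R_1+R_2) = 15×8.2/41.2 = 2.99 V, R_Th = R_1‖R_2 = 6.57 kΩ.
Base-emitter loop: V_Th = I_B·R_Th + V_BE + (β+1)I_B·R_E, so I_B = (2.99 − 0.7) / (6.57 + 121×1.2) = 0.0151 mA.
I_C = β·I_B = 120×0.0151 = 1.81 mA, and I_E = (β+1)I_B = 1.82 mA.
V_CE = V_CC − I_C·R_C − I_E·R_E = 15 − 1.81×1.5 − 1.82×1.2 = 10.1 V.
V_CE = 10.1 V > 0.2 V confirms active-region operation.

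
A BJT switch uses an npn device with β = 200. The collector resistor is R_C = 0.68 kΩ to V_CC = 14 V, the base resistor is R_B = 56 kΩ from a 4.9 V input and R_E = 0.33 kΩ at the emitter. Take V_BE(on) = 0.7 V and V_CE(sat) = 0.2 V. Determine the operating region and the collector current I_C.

active; I_C ≈ 6.9 mA

Assume active. Base-emitter loop: I_B = (V_BB − V_BE)/(R_B + (β+1)R_E) = (4.9 − 0.7)/(56 + 201×0.33) = 0.0343 mA.
I_C = β·I_B = 200×0.0343 = 6.87 mA.
V_CE = V_CC − I_C·R_C − I_E·R_E = 14 − 6.87×0.68 − 6.9×0.33 = 7.05 V > V_CE(sat), so the active-region assumption holds.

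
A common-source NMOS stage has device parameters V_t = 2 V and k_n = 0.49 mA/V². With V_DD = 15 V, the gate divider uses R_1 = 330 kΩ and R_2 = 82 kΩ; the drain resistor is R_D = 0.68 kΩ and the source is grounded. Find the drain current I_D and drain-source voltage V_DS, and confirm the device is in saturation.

I_D ≈ 0.24 mA, V_DS ≈ 15 V

V_G = V_DD·R_2/(R_1+R_2) = 15×82/412 = 2.99 V. With the source grounded, V_GS = V_G = 2.99 V.
Assume saturation: I_D = (k_n/2)(V_GS − V_t)² = (0.49/2)×(2.99 − 2)² = 0.245×0.985² = 0.238 mA.
V_DS = V_DD − I_D·R_D = 15 − 0.238×0.68 = 14.8 V.
Saturation requires V_DS ≥ V_GS − V_t = 0.985 V; 14.8 ≥ 0.985 ✓.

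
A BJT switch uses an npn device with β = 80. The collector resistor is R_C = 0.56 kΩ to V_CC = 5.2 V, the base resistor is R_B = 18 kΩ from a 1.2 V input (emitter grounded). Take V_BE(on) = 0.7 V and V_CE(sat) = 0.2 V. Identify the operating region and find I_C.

Assume active. Base-emitter loop: I_B = (V_BB − V_BE)/R_B = (1.2 − 0.7)/18 = 0.0278 mA.
I_C = β·I_B = 80×0.0278 = 2.22 mA.
V_CE = V_CC − I_C·R_C = 5.2 − 2.22×0.56 = 3.96 V > V_CE(sat), so the active-region assumption holds.

active; I_C ≈ 2.2 mA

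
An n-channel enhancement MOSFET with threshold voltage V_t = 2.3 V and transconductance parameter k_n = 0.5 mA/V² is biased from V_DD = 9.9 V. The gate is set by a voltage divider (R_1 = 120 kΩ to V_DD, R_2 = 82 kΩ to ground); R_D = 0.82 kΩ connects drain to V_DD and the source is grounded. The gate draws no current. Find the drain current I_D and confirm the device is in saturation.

V_G = V_DD·R_2/(R_1+R_2) = 9.9×82/202 = 4.02 V. With the source grounded, V_GS = V_G = 4.02 V.
Assume saturation: I_D = (k_n/2)(V_GS − V_t)² = (0.5/2)×(4.02 − 2.3)² = 0.25×1.72² = 0.739 mA.
V_DS = V_DD − I_D·R_D = 9.9 − 0.739×0.82 = 9.29 V.
Saturation requires V_DS ≥ V_GS − V_t = 1.72 V; 9.29 ≥ 1.72 ✓.

I_D ≈ 0.74 mA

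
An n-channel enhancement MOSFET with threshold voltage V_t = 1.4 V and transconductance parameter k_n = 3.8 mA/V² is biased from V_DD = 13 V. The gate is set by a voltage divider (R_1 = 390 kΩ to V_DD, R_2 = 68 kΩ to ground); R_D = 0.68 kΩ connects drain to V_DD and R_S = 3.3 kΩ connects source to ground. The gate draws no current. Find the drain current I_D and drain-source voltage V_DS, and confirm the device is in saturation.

V_G = V_DD·R_2/(R_1+R_2) = 13×68/458 = 1.93 V.
Assume saturation: I_D = (k_n/2)(V_GS − V_t)² with V_GS = V_G − I_D·R_S = 1.93 − 3.3·I_D.
Substituting gives 20.7·I_D² − 7.65·I_D + 0.534 = 0, with roots I_D = 0.0934 or 0.276 mA.
The root I_D = 0.276 mA gives V_GS = 1.02 V ≤ V_t, so take I_D = 0.0934 mA.
Then V_GS = 1.62 V and V_DS = V_DD − I_D(R_D+R_S) = 13 − 0.0934×3.98 = 12.6 V.
Saturation requires V_DS ≥ V_GS − V_t = 0.222 V; 12.6 ≥ 0.222 ✓.

I_D ≈ 0.093 mA, V_DS ≈ 13 V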